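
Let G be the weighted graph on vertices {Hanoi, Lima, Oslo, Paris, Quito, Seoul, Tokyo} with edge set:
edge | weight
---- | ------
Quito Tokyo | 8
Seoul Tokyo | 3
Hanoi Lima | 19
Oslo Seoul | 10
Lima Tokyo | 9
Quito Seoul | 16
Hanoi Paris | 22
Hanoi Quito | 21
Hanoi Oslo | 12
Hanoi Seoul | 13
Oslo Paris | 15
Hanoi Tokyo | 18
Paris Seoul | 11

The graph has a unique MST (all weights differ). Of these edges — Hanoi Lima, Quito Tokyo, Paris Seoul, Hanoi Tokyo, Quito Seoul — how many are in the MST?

Kruskal: consider edges lightest-first.
Seoul Tokyo (3): add — endpoints in different components.
Quito Tokyo (8): add — endpoints in different components.
Lima Tokyo (9): add — endpoints in different components.
Oslo Seoul (10): add — endpoints in different components.
Paris Seoul (11): add — endpoints in different components.
Hanoi Oslo (12): add — endpoints in different components.
MST edge set: {Seoul Tokyo, Quito Tokyo, Lima Tokyo, Oslo Seoul, Paris Seoul, Hanoi Oslo}.
Of the listed edges, {Quito Tokyo, Paris Seoul} are in the MST → 2.

2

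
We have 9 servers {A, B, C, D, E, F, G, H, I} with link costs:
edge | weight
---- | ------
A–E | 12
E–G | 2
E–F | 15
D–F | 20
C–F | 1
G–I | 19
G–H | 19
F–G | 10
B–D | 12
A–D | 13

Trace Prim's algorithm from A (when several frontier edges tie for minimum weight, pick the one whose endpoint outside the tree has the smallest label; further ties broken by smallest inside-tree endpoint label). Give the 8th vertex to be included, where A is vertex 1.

H

Prim, starting at A.
Step 1: cheapest edge leaving the tree is A–E (12); add E.
Step 2: cheapest edge leaving the tree is E–G (2); add G.
Step 3: cheapest edge leaving the tree is F–G (10); add F.
Step 4: cheapest edge leaving the tree is C–F (1); add C.
Step 5: cheapest edge leaving the tree is A–D (13); add D.
Step 6: cheapest edge leaving the tree is B–D (12); add B.
Step 7: cheapest edge leaving the tree is G–H (19); add H.
Step 8: cheapest edge leaving the tree is G–I (19); add I.
Vertex order: A, E, G, F, C, D, B, H, I. The 8th vertex is H.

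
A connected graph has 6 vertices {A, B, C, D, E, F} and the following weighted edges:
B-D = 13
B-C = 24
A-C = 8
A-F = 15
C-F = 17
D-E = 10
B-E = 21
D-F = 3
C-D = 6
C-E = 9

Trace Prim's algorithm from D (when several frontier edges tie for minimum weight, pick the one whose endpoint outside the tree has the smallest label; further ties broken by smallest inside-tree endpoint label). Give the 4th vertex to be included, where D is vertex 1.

Prim's algorithm from D:
Step 1: frontier [D-F 3, C-D 6, D-E 10, B-D 13] → take D-F (3); add F.
Step 2: frontier [C-D 6, D-E 10, B-D 13, A-F 15, C-F 17] → take C-D (6); add C.
Step 3: frontier [A-C 8, C-E 9, B-C 24, D-E 10, B-D 13, A-F 15] → take A-C (8); add A.
Step 4: frontier [C-E 9, B-C 24, D-E 10, B-D 13] → take C-E (9); add E.
Step 5: frontier [B-C 24, B-D 13, B-E 21] → take B-D (13); add B.
Vertex order: D, F, C, A, E, B. The 4th vertex is A.

A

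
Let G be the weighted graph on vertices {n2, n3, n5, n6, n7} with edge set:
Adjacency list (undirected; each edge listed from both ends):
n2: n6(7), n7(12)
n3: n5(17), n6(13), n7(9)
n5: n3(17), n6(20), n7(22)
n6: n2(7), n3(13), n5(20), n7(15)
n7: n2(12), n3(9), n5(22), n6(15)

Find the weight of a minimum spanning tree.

Kruskal's algorithm — process edges by increasing weight (ties by edge label):
n2 n6 (7): add — endpoints in different components.
n3 n7 (9): add — endpoints in different components.
n2 n7 (12): add — endpoints in different components.
n3 n6 (13): skip — n3 and n6 already connected.
n6 n7 (15): skip — n6 and n7 already connected.
n3 n5 (17): add — endpoints in different components.
MST edges: n2 n6, n3 n7, n2 n7, n3 n5; total weight 7+9+12+17 = 45.

45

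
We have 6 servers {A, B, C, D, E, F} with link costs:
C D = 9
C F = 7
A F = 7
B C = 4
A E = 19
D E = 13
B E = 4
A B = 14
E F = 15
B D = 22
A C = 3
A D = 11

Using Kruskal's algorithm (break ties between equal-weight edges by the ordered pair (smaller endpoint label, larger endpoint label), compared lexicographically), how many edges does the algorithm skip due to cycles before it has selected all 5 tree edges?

1

Kruskal's algorithm — process edges by increasing weight (ties by edge label):
A C (3): add — endpoints in different components.
B C (4): add — endpoints in different components.
B E (4): add — endpoints in different components.
A F (7): add — endpoints in different components.
C F (7): skip — C and F already connected.
C D (9): add — endpoints in different components.
Edges rejected before the tree was complete: 1.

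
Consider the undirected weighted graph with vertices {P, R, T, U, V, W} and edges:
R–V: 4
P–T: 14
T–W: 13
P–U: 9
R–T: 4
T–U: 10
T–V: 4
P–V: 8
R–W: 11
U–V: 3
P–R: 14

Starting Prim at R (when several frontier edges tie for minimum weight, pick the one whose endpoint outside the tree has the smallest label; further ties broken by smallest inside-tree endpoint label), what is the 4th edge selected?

P-V

Grow the tree from R using Prim:
Step 1: frontier [R–T 4, R–V 4, R–W 11, P–R 14] → take R–T (4); add T.
Step 2: frontier [R–V 4, R–W 11, P–R 14, T–V 4, T–U 10, T–W 13, P–T 14] → take R–V (4); add V.
Step 3: frontier [R–W 11, P–R 14, T–U 10, T–W 13, P–T 14, U–V 3, P–V 8] → take U–V (3); add U.
Step 4: frontier [R–W 11, P–R 14, T–W 13, P–T 14, P–U 9, P–V 8] → take P–V (8); add P.
Step 5: frontier [R–W 11, T–W 13] → take R–W (11); add W.
The 4th edge added is P–V.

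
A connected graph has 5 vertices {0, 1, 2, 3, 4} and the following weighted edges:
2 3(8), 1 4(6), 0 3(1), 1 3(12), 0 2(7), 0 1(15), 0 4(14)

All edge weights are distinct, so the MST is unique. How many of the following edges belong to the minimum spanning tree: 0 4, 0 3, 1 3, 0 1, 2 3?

2

Kruskal: consider edges lightest-first.
0 3 (1): add. Components now {0,3} {1} {2} {4}
1 4 (6): add. Components now {0,3} {1,4} {2}
0 2 (7): add. Components now {0,2,3} {1,4}
2 3 (8): skip — 2 and 3 already connected.
1 3 (12): add. Components now {0,1,2,3,4}
MST edge set: {0 3, 1 4, 0 2, 1 3}.
Of the listed edges, {0 3, 1 3} are in the MST → 2.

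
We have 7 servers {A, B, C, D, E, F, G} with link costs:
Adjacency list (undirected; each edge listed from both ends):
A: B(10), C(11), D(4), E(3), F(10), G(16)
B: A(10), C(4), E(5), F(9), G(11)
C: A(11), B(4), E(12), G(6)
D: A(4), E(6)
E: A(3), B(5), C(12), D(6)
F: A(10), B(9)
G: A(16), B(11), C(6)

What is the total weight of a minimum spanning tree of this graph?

Grow the tree from B using Prim:
Step 1: frontier [B C 4, B E 5, B F 9, A B 10, B G 11] → take B C (4); add C.
Step 2: frontier [B E 5, B F 9, A B 10, B G 11, C G 6, A C 11, C E 12] → take B E (5); add E.
Step 3: frontier [B F 9, A B 10, B G 11, C G 6, A C 11, A E 3, D E 6] → take A E (3); add A.
Step 4: frontier [A D 4, A F 10, A G 16, B F 9, B G 11, C G 6, D E 6] → take A D (4); add D.
Step 5: frontier [A F 10, A G 16, B F 9, B G 11, C G 6] → take C G (6); add G.
Step 6: frontier [A F 10, B F 9] → take B F (9); add F.
MST edges: B C, B E, A E, A D, C G, B F; total weight 4+5+3+4+6+9 = 31.

31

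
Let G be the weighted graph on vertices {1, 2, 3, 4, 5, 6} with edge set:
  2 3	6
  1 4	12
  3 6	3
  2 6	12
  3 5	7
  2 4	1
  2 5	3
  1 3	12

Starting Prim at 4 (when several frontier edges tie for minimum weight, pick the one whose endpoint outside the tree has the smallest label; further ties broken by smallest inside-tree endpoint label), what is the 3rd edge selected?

Grow the tree from 4 using Prim:
Step 1: frontier [2 4 1, 1 4 12] → take 2 4 (1); add 2.
Step 2: frontier [2 5 3, 2 3 6, 2 6 12, 1 4 12] → take 2 5 (3); add 5.
Step 3: frontier [2 3 6, 2 6 12, 1 4 12, 3 5 7] → take 2 3 (6); add 3.
Step 4: frontier [2 6 12, 3 6 3, 1 3 12, 1 4 12] → take 3 6 (3); add 6.
Step 5: frontier [1 3 12, 1 4 12] → take 1 3 (12); add 1.
The 3rd edge added is 2 3.

2-3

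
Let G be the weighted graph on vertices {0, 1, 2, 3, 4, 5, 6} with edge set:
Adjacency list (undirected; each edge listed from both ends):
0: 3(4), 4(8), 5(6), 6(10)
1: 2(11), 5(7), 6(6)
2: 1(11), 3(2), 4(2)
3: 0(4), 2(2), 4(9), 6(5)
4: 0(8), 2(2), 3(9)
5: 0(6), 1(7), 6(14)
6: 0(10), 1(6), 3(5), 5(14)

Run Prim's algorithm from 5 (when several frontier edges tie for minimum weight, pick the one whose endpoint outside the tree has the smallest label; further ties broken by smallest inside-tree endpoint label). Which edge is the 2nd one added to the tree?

0-3

Prim, starting at 5.
Step 1: cheapest edge leaving the tree is 0–5 (6); add 0.
Step 2: cheapest edge leaving the tree is 0–3 (4); add 3.
Step 3: cheapest edge leaving the tree is 2–3 (2); add 2.
Step 4: cheapest edge leaving the tree is 2–4 (2); add 4.
Step 5: cheapest edge leaving the tree is 3–6 (5); add 6.
Step 6: cheapest edge leaving the tree is 1–6 (6); add 1.
The 2nd edge added is 0–3.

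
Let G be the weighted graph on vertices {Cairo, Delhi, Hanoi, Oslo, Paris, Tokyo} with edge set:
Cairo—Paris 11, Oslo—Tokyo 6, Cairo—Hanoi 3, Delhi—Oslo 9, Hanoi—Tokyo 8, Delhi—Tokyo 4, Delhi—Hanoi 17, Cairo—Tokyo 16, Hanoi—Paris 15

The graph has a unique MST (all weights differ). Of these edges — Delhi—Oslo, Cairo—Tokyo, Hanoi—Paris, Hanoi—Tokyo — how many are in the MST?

1

Sort edges by weight, then run Kruskal:
Cairo—Hanoi (3): add. Components now {Cairo,Hanoi} {Paris} {Tokyo} {Delhi} {Oslo}
Delhi—Tokyo (4): add. Components now {Cairo,Hanoi} {Paris} {Delhi,Tokyo} {Oslo}
Oslo—Tokyo (6): add. Components now {Cairo,Hanoi} {Paris} {Delhi,Oslo,Tokyo}
Hanoi—Tokyo (8): add. Components now {Cairo,Delhi,Hanoi,Oslo,Tokyo} {Paris}
Delhi—Oslo (9): skip — Delhi and Oslo already connected.
Cairo—Paris (11): add. Components now {Cairo,Delhi,Hanoi,Oslo,Paris,Tokyo}
MST edge set: {Cairo—Hanoi, Delhi—Tokyo, Oslo—Tokyo, Hanoi—Tokyo, Cairo—Paris}.
Of the listed edges, {Hanoi—Tokyo} are in the MST → 1.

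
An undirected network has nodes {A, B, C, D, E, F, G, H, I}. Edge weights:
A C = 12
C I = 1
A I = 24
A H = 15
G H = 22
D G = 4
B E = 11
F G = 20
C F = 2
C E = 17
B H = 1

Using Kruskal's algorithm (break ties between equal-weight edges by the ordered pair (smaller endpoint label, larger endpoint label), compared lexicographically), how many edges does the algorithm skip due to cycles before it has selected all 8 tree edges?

1

Kruskal's algorithm — process edges by increasing weight (ties by edge label):
B H (1): add — endpoints in different components.
C I (1): add — endpoints in different components.
C F (2): add — endpoints in different components.
D G (4): add — endpoints in different components.
B E (11): add — endpoints in different components.
A C (12): add — endpoints in different components.
A H (15): add — endpoints in different components.
C E (17): skip — C and E already connected.
F G (20): add — endpoints in different components.
Edges rejected before the tree was complete: 1.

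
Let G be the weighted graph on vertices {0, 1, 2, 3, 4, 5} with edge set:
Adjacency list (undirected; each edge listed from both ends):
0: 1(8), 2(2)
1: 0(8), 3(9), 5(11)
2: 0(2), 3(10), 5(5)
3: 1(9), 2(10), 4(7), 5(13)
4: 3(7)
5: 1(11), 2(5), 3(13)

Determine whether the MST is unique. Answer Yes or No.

Yes

Kruskal's algorithm — process edges by increasing weight (ties by edge label):
0–2 (2): add — endpoints in different components.
2–5 (5): add — endpoints in different components.
3–4 (7): add — endpoints in different components.
0–1 (8): add — endpoints in different components.
1–3 (9): add — endpoints in different components.
Every non-tree edge has weight strictly greater than the heaviest edge on the tree path between its endpoints, so the MST is unique.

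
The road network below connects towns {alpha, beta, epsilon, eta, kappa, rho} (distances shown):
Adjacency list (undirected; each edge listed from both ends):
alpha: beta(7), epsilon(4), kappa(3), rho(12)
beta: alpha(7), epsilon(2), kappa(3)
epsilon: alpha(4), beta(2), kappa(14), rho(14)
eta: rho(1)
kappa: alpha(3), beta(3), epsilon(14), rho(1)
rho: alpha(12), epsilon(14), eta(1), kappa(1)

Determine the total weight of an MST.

Sort edges by weight, then run Kruskal:
eta–rho (1): add — endpoints in different components.
kappa–rho (1): add — endpoints in different components.
beta–epsilon (2): add — endpoints in different components.
alpha–kappa (3): add — endpoints in different components.
beta–kappa (3): add — endpoints in different components.
MST edges: eta–rho, kappa–rho, beta–epsilon, alpha–kappa, beta–kappa; total weight 1+1+2+3+3 = 10.

10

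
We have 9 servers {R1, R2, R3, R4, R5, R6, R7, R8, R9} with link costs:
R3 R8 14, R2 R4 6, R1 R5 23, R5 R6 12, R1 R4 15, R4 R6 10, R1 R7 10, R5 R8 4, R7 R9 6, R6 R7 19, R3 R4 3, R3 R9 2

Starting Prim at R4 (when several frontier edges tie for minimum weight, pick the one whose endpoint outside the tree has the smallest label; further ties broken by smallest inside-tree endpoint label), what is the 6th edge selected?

Prim, starting at R4.
Step 1: frontier [R3 R4 3, R2 R4 6, R4 R6 10, R1 R4 15] → take R3 R4 (3); add R3.
Step 2: frontier [R3 R9 2, R3 R8 14, R2 R4 6, R4 R6 10, R1 R4 15] → take R3 R9 (2); add R9.
Step 3: frontier [R3 R8 14, R2 R4 6, R4 R6 10, R1 R4 15, R7 R9 6] → take R2 R4 (6); add R2.
Step 4: frontier [R3 R8 14, R4 R6 10, R1 R4 15, R7 R9 6] → take R7 R9 (6); add R7.
Step 5: frontier [R3 R8 14, R4 R6 10, R1 R4 15, R1 R7 10, R6 R7 19] → take R1 R7 (10); add R1.
Step 6: frontier [R1 R5 23, R3 R8 14, R4 R6 10, R6 R7 19] → take R4 R6 (10); add R6.
Step 7: frontier [R1 R5 23, R3 R8 14, R5 R6 12] → take R5 R6 (12); add R5.
Step 8: frontier [R3 R8 14, R5 R8 4] → take R5 R8 (4); add R8.
The 6th edge added is R4 R6.

R4-R6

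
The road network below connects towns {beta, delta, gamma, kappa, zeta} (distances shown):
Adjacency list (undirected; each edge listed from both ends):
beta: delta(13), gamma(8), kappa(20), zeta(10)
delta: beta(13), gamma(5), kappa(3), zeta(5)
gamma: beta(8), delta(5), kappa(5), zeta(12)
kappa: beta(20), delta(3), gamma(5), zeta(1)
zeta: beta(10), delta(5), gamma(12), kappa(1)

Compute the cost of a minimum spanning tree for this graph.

17

Sort edges by weight, then run Kruskal:
kappa–zeta (1): add. Components now {kappa,zeta} {beta} {delta} {gamma}
delta–kappa (3): add. Components now {delta,kappa,zeta} {beta} {gamma}
delta–gamma (5): add. Components now {delta,gamma,kappa,zeta} {beta}
delta–zeta (5): skip — delta and zeta already connected.
gamma–kappa (5): skip — kappa and gamma already connected.
beta–gamma (8): add. Components now {beta,delta,gamma,kappa,zeta}
MST edges: kappa–zeta, delta–kappa, delta–gamma, beta–gamma; total weight 1+3+5+8 = 17.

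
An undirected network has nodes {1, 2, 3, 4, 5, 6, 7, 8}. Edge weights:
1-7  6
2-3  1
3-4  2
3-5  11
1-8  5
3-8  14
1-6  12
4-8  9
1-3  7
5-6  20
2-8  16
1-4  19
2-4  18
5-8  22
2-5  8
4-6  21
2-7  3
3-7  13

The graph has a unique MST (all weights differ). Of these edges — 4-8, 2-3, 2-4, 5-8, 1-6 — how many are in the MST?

Sort edges by weight, then run Kruskal:
2-3 (1): add — endpoints in different components.
3-4 (2): add — endpoints in different components.
2-7 (3): add — endpoints in different components.
1-8 (5): add — endpoints in different components.
1-7 (6): add — endpoints in different components.
1-3 (7): skip — 1 and 3 already connected.
2-5 (8): add — endpoints in different components.
4-8 (9): skip — 4 and 8 already connected.
3-5 (11): skip — 3 and 5 already connected.
1-6 (12): add — endpoints in different components.
MST edge set: {2-3, 3-4, 2-7, 1-8, 1-7, 2-5, 1-6}.
Of the listed edges, {2-3, 1-6} are in the MST → 2.

2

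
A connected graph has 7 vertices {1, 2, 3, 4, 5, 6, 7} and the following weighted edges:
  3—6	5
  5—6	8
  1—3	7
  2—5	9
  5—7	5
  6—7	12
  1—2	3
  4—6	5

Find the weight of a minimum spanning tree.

33

Prim's algorithm from 7:
Step 1: frontier [5—7 5, 6—7 12] → take 5—7 (5); add 5.
Step 2: frontier [5—6 8, 2—5 9, 6—7 12] → take 5—6 (8); add 6.
Step 3: frontier [2—5 9, 3—6 5, 4—6 5] → take 3—6 (5); add 3.
Step 4: frontier [1—3 7, 2—5 9, 4—6 5] → take 4—6 (5); add 4.
Step 5: frontier [1—3 7, 2—5 9] → take 1—3 (7); add 1.
Step 6: frontier [1—2 3, 2—5 9] → take 1—2 (3); add 2.
MST edges: 5—7, 5—6, 3—6, 4—6, 1—3, 1—2; total weight 5+8+5+5+7+3 = 33.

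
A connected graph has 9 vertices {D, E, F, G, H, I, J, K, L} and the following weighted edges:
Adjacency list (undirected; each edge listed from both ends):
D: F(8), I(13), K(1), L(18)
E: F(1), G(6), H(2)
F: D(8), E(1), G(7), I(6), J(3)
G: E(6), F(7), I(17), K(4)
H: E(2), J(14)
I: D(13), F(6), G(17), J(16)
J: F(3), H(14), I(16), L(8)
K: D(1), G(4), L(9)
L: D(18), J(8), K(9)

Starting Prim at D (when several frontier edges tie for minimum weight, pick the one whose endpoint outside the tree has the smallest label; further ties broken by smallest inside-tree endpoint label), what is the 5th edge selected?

E-H

Prim's algorithm from D:
Step 1: cheapest edge leaving the tree is D—K (1); add K.
Step 2: cheapest edge leaving the tree is G—K (4); add G.
Step 3: cheapest edge leaving the tree is E—G (6); add E.
Step 4: cheapest edge leaving the tree is E—F (1); add F.
Step 5: cheapest edge leaving the tree is E—H (2); add H.
Step 6: cheapest edge leaving the tree is F—J (3); add J.
Step 7: cheapest edge leaving the tree is F—I (6); add I.
Step 8: cheapest edge leaving the tree is J—L (8); add L.
The 5th edge added is E—H.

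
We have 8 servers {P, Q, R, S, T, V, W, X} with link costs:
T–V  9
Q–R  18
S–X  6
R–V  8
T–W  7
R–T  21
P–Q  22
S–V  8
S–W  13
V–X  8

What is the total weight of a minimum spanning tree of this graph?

78

Kruskal's algorithm — process edges by increasing weight (ties by edge label):
S–X (6): add — endpoints in different components.
T–W (7): add — endpoints in different components.
R–V (8): add — endpoints in different components.
S–V (8): add — endpoints in different components.
V–X (8): skip — X and V already connected.
T–V (9): add — endpoints in different components.
S–W (13): skip — S and W already connected.
Q–R (18): add — endpoints in different components.
R–T (21): skip — T and R already connected.
P–Q (22): add — endpoints in different components.
MST edges: S–X, T–W, R–V, S–V, T–V, Q–R, P–Q; total weight 6+7+8+8+9+18+22 = 78.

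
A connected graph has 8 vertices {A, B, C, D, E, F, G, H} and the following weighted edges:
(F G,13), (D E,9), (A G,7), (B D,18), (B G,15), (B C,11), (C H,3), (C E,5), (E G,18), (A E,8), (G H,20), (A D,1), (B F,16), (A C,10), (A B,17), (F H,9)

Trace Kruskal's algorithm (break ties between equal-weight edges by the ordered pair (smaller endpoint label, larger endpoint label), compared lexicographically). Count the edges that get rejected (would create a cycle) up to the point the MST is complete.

2

Kruskal: consider edges lightest-first.
A D (1): add — endpoints in different components.
C H (3): add — endpoints in different components.
C E (5): add — endpoints in different components.
A G (7): add — endpoints in different components.
A E (8): add — endpoints in different components.
D E (9): skip — D and E already connected.
F H (9): add — endpoints in different components.
A C (10): skip — A and C already connected.
B C (11): add — endpoints in different components.
Edges rejected before the tree was complete: 2.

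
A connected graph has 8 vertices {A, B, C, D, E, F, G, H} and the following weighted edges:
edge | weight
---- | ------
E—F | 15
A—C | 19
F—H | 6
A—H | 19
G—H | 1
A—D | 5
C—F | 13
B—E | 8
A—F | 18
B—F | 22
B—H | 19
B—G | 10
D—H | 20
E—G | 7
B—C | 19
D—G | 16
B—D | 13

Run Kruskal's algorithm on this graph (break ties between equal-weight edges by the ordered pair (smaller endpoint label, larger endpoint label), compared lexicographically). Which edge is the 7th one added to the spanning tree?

C-F

Kruskal's algorithm — process edges by increasing weight (ties by edge label):
G—H (1): add — endpoints in different components.
A—D (5): add — endpoints in different components.
F—H (6): add — endpoints in different components.
E—G (7): add — endpoints in different components.
B—E (8): add — endpoints in different components.
B—G (10): skip — B and G already connected.
B—D (13): add — endpoints in different components.
C—F (13): add — endpoints in different components.
The 7th edge added is C—F.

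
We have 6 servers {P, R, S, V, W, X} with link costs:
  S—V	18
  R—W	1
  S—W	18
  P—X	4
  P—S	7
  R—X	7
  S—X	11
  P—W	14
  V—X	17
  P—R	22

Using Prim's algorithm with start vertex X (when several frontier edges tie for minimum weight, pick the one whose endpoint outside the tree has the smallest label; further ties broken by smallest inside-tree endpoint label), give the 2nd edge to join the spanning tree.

R-X

Prim's algorithm from X:
Step 1: frontier [P—X 4, R—X 7, S—X 11, V—X 17] → take P—X (4); add P.
Step 2: frontier [P—S 7, P—W 14, P—R 22, R—X 7, S—X 11, V—X 17] → take R—X (7); add R.
Step 3: frontier [P—S 7, P—W 14, R—W 1, S—X 11, V—X 17] → take R—W (1); add W.
Step 4: frontier [P—S 7, S—W 18, S—X 11, V—X 17] → take P—S (7); add S.
Step 5: frontier [S—V 18, V—X 17] → take V—X (17); add V.
The 2nd edge added is R—X.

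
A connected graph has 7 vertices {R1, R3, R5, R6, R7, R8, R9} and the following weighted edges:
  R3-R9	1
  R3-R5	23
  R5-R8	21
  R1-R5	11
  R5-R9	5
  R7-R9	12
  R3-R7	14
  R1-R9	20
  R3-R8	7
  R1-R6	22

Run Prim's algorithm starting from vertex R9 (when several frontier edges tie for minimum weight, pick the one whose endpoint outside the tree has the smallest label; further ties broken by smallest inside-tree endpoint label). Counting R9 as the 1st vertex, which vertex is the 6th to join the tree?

Grow the tree from R9 using Prim:
Step 1: cheapest edge leaving the tree is R3-R9 (1); add R3.
Step 2: cheapest edge leaving the tree is R5-R9 (5); add R5.
Step 3: cheapest edge leaving the tree is R3-R8 (7); add R8.
Step 4: cheapest edge leaving the tree is R1-R5 (11); add R1.
Step 5: cheapest edge leaving the tree is R7-R9 (12); add R7.
Step 6: cheapest edge leaving the tree is R1-R6 (22); add R6.
Vertex order: R9, R3, R5, R8, R1, R7, R6. The 6th vertex is R7.

R7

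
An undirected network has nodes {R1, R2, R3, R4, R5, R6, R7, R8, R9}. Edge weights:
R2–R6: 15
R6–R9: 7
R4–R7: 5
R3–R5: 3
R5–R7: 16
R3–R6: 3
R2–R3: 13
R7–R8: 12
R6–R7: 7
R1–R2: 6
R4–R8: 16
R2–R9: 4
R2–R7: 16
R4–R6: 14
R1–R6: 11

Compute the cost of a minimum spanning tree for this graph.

47

Kruskal: consider edges lightest-first.
R3–R5 (3): add — endpoints in different components.
R3–R6 (3): add — endpoints in different components.
R2–R9 (4): add — endpoints in different components.
R4–R7 (5): add — endpoints in different components.
R1–R2 (6): add — endpoints in different components.
R6–R7 (7): add — endpoints in different components.
R6–R9 (7): add — endpoints in different components.
R1–R6 (11): skip — R6 and R1 already connected.
R7–R8 (12): add — endpoints in different components.
MST edges: R3–R5, R3–R6, R2–R9, R4–R7, R1–R2, R6–R7, R6–R9, R7–R8; total weight 3+3+4+5+6+7+7+12 = 47.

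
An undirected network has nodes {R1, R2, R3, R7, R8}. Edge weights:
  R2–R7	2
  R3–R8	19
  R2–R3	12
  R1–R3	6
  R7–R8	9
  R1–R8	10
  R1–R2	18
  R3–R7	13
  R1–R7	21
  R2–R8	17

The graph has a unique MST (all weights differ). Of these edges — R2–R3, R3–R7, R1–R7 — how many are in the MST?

0

Kruskal: consider edges lightest-first.
R2–R7 (2): add. Components now {R8} {R2,R7} {R3} {R1}
R1–R3 (6): add. Components now {R8} {R2,R7} {R1,R3}
R7–R8 (9): add. Components now {R2,R7,R8} {R1,R3}
R1–R8 (10): add. Components now {R1,R2,R3,R7,R8}
MST edge set: {R2–R7, R1–R3, R7–R8, R1–R8}.
Of the listed edges, {} are in the MST → 0.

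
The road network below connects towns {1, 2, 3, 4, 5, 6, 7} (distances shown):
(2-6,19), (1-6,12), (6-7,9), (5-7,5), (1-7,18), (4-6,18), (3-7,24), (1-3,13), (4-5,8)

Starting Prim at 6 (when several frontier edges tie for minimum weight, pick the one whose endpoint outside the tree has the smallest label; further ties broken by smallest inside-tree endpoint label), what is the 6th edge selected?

Prim, starting at 6.
Step 1: cheapest edge leaving the tree is 6-7 (9); add 7.
Step 2: cheapest edge leaving the tree is 5-7 (5); add 5.
Step 3: cheapest edge leaving the tree is 4-5 (8); add 4.
Step 4: cheapest edge leaving the tree is 1-6 (12); add 1.
Step 5: cheapest edge leaving the tree is 1-3 (13); add 3.
Step 6: cheapest edge leaving the tree is 2-6 (19); add 2.
The 6th edge added is 2-6.

2-6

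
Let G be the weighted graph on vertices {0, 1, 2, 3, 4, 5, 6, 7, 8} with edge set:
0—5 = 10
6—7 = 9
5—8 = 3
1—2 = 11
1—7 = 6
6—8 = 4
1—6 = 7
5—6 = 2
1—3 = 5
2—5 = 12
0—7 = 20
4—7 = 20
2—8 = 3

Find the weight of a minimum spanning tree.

Prim, starting at 5.
Step 1: frontier [5—6 2, 5—8 3, 0—5 10, 2—5 12] → take 5—6 (2); add 6.
Step 2: frontier [5—8 3, 0—5 10, 2—5 12, 6—8 4, 1—6 7, 6—7 9] → take 5—8 (3); add 8.
Step 3: frontier [0—5 10, 2—5 12, 1—6 7, 6—7 9, 2—8 3] → take 2—8 (3); add 2.
Step 4: frontier [1—2 11, 0—5 10, 1—6 7, 6—7 9] → take 1—6 (7); add 1.
Step 5: frontier [1—3 5, 1—7 6, 0—5 10, 6—7 9] → take 1—3 (5); add 3.
Step 6: frontier [1—7 6, 0—5 10, 6—7 9] → take 1—7 (6); add 7.
Step 7: frontier [0—5 10, 0—7 20, 4—7 20] → take 0—5 (10); add 0.
Step 8: frontier [4—7 20] → take 4—7 (20); add 4.
MST edges: 5—6, 5—8, 2—8, 1—6, 1—3, 1—7, 0—5, 4—7; total weight 2+3+3+7+5+6+10+20 = 56.

56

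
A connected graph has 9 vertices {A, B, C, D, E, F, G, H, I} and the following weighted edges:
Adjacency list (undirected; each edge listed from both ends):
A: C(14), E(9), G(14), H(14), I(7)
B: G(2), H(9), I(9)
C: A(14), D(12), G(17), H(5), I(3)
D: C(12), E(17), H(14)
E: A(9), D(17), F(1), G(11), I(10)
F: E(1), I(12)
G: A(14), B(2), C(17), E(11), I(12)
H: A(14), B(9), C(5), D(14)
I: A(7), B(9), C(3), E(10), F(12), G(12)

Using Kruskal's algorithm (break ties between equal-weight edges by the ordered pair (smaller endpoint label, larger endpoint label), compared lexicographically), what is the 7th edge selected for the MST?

Kruskal: consider edges lightest-first.
E–F (1): add — endpoints in different components.
B–G (2): add — endpoints in different components.
C–I (3): add — endpoints in different components.
C–H (5): add — endpoints in different components.
A–I (7): add — endpoints in different components.
A–E (9): add — endpoints in different components.
B–H (9): add — endpoints in different components.
B–I (9): skip — B and I already connected.
E–I (10): skip — E and I already connected.
E–G (11): skip — E and G already connected.
C–D (12): add — endpoints in different components.
The 7th edge added is B–H.

B-H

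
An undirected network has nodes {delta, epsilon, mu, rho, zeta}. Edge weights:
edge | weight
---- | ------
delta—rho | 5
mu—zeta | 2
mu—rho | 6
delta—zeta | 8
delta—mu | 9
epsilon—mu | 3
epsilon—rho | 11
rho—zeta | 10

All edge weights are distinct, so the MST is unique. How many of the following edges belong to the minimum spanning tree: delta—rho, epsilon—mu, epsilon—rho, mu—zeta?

Kruskal's algorithm — process edges by increasing weight (ties by edge label):
mu—zeta (2): add. Components now {epsilon} {mu,zeta} {delta} {rho}
epsilon—mu (3): add. Components now {epsilon,mu,zeta} {delta} {rho}
delta—rho (5): add. Components now {epsilon,mu,zeta} {delta,rho}
mu—rho (6): add. Components now {delta,epsilon,mu,rho,zeta}
MST edge set: {mu—zeta, epsilon—mu, delta—rho, mu—rho}.
Of the listed edges, {delta—rho, epsilon—mu, mu—zeta} are in the MST → 3.

3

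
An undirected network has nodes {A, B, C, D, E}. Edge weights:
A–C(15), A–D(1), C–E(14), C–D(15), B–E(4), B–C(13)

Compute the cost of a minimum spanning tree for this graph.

33

Kruskal's algorithm — process edges by increasing weight (ties by edge label):
A–D (1): add. Components now {A,D} {B} {C} {E}
B–E (4): add. Components now {A,D} {B,E} {C}
B–C (13): add. Components now {A,D} {B,C,E}
C–E (14): skip — C and E already connected.
A–C (15): add. Components now {A,B,C,D,E}
MST edges: A–D, B–E, B–C, A–C; total weight 1+4+13+15 = 33.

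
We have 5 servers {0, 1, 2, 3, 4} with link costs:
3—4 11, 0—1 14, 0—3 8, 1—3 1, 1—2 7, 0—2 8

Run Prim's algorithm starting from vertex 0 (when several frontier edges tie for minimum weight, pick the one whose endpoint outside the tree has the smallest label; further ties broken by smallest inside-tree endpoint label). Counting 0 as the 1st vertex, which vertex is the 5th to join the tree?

4

Grow the tree from 0 using Prim:
Step 1: frontier [0—2 8, 0—3 8, 0—1 14] → take 0—2 (8); add 2.
Step 2: frontier [0—3 8, 0—1 14, 1—2 7] → take 1—2 (7); add 1.
Step 3: frontier [0—3 8, 1—3 1] → take 1—3 (1); add 3.
Step 4: frontier [3—4 11] → take 3—4 (11); add 4.
Vertex order: 0, 2, 1, 3, 4. The 5th vertex is 4.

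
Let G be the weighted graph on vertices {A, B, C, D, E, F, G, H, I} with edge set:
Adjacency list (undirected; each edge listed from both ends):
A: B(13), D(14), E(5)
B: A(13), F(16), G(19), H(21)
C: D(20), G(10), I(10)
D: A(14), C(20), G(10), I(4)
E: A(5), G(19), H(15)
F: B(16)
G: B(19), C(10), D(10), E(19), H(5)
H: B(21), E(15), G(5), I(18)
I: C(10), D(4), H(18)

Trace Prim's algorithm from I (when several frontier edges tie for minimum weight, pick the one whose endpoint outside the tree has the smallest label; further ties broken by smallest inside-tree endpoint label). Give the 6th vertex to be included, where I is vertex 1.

Prim, starting at I.
Step 1: cheapest edge leaving the tree is D–I (4); add D.
Step 2: cheapest edge leaving the tree is C–I (10); add C.
Step 3: cheapest edge leaving the tree is C–G (10); add G.
Step 4: cheapest edge leaving the tree is G–H (5); add H.
Step 5: cheapest edge leaving the tree is A–D (14); add A.
Step 6: cheapest edge leaving the tree is A–E (5); add E.
Step 7: cheapest edge leaving the tree is A–B (13); add B.
Step 8: cheapest edge leaving the tree is B–F (16); add F.
Vertex order: I, D, C, G, H, A, E, B, F. The 6th vertex is A.

A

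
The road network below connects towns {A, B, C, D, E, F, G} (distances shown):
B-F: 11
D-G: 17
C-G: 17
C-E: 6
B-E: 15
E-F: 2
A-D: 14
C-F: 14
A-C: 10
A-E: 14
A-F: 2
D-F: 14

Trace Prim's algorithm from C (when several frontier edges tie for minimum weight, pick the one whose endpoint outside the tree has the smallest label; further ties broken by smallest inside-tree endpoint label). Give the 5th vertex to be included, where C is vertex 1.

B

Prim's algorithm from C:
Step 1: frontier [C-E 6, A-C 10, C-F 14, C-G 17] → take C-E (6); add E.
Step 2: frontier [A-C 10, C-F 14, C-G 17, E-F 2, A-E 14, B-E 15] → take E-F (2); add F.
Step 3: frontier [A-C 10, C-G 17, A-E 14, B-E 15, A-F 2, B-F 11, D-F 14] → take A-F (2); add A.
Step 4: frontier [A-D 14, C-G 17, B-E 15, B-F 11, D-F 14] → take B-F (11); add B.
Step 5: frontier [A-D 14, C-G 17, D-F 14] → take A-D (14); add D.
Step 6: frontier [C-G 17, D-G 17] → take C-G (17); add G.
Vertex order: C, E, F, A, B, D, G. The 5th vertex is B.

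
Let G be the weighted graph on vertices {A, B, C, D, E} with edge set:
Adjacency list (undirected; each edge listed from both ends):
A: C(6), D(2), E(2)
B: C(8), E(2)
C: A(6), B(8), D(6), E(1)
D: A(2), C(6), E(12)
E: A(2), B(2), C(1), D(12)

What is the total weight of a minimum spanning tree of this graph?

Kruskal's algorithm — process edges by increasing weight (ties by edge label):
C E (1): add — endpoints in different components.
A D (2): add — endpoints in different components.
A E (2): add — endpoints in different components.
B E (2): add — endpoints in different components.
MST edges: C E, A D, A E, B E; total weight 1+2+2+2 = 7.

7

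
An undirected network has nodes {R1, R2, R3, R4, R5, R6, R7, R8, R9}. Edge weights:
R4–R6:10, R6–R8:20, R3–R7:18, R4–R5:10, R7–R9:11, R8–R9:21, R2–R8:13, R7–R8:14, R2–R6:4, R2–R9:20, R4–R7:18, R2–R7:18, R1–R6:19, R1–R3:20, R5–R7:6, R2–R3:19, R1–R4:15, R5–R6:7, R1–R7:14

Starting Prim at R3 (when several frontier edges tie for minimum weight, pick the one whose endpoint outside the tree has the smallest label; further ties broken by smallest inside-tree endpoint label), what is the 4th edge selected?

R2-R6

Prim, starting at R3.
Step 1: cheapest edge leaving the tree is R3–R7 (18); add R7.
Step 2: cheapest edge leaving the tree is R5–R7 (6); add R5.
Step 3: cheapest edge leaving the tree is R5–R6 (7); add R6.
Step 4: cheapest edge leaving the tree is R2–R6 (4); add R2.
Step 5: cheapest edge leaving the tree is R4–R5 (10); add R4.
Step 6: cheapest edge leaving the tree is R7–R9 (11); add R9.
Step 7: cheapest edge leaving the tree is R2–R8 (13); add R8.
Step 8: cheapest edge leaving the tree is R1–R7 (14); add R1.
The 4th edge added is R2–R6.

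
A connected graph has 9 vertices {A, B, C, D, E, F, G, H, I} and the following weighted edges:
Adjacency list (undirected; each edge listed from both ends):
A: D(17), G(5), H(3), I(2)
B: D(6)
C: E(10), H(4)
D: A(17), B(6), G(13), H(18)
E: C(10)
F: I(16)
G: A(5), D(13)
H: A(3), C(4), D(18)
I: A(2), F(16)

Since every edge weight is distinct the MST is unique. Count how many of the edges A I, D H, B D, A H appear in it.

Kruskal's algorithm — process edges by increasing weight (ties by edge label):
A I (2): add — endpoints in different components.
A H (3): add — endpoints in different components.
C H (4): add — endpoints in different components.
A G (5): add — endpoints in different components.
B D (6): add — endpoints in different components.
C E (10): add — endpoints in different components.
D G (13): add — endpoints in different components.
F I (16): add — endpoints in different components.
MST edge set: {A I, A H, C H, A G, B D, C E, D G, F I}.
Of the listed edges, {A I, B D, A H} are in the MST → 3.

3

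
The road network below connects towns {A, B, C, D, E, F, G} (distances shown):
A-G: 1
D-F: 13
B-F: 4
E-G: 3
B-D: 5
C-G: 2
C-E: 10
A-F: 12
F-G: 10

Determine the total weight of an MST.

Prim, starting at F.
Step 1: cheapest edge leaving the tree is B-F (4); add B.
Step 2: cheapest edge leaving the tree is B-D (5); add D.
Step 3: cheapest edge leaving the tree is F-G (10); add G.
Step 4: cheapest edge leaving the tree is A-G (1); add A.
Step 5: cheapest edge leaving the tree is C-G (2); add C.
Step 6: cheapest edge leaving the tree is E-G (3); add E.
MST edges: B-F, B-D, F-G, A-G, C-G, E-G; total weight 4+5+10+1+2+3 = 25.

25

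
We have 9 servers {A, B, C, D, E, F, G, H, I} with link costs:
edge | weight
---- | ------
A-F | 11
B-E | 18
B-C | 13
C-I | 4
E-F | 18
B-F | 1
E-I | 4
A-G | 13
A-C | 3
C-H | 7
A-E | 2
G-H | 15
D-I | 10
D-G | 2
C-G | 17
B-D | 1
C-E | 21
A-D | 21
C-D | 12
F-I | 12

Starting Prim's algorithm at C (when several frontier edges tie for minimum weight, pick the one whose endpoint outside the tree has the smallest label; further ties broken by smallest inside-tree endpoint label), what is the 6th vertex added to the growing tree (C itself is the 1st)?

D

Grow the tree from C using Prim:
Step 1: cheapest edge leaving the tree is A-C (3); add A.
Step 2: cheapest edge leaving the tree is A-E (2); add E.
Step 3: cheapest edge leaving the tree is C-I (4); add I.
Step 4: cheapest edge leaving the tree is C-H (7); add H.
Step 5: cheapest edge leaving the tree is D-I (10); add D.
Step 6: cheapest edge leaving the tree is B-D (1); add B.
Step 7: cheapest edge leaving the tree is B-F (1); add F.
Step 8: cheapest edge leaving the tree is D-G (2); add G.
Vertex order: C, A, E, I, H, D, B, F, G. The 6th vertex is D.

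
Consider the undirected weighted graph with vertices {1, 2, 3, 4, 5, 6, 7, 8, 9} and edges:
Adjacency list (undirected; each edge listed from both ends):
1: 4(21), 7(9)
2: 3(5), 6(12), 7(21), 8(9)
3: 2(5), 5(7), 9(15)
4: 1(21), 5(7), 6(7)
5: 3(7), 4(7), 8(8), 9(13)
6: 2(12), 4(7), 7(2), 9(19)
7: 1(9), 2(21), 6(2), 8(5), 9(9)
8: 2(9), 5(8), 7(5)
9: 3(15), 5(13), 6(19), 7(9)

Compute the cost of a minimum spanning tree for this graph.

51

Grow the tree from 1 using Prim:
Step 1: cheapest edge leaving the tree is 1 7 (9); add 7.
Step 2: cheapest edge leaving the tree is 6 7 (2); add 6.
Step 3: cheapest edge leaving the tree is 7 8 (5); add 8.
Step 4: cheapest edge leaving the tree is 4 6 (7); add 4.
Step 5: cheapest edge leaving the tree is 4 5 (7); add 5.
Step 6: cheapest edge leaving the tree is 3 5 (7); add 3.
Step 7: cheapest edge leaving the tree is 2 3 (5); add 2.
Step 8: cheapest edge leaving the tree is 7 9 (9); add 9.
MST edges: 1 7, 6 7, 7 8, 4 6, 4 5, 3 5, 2 3, 7 9; total weight 9+2+5+7+7+7+5+9 = 51.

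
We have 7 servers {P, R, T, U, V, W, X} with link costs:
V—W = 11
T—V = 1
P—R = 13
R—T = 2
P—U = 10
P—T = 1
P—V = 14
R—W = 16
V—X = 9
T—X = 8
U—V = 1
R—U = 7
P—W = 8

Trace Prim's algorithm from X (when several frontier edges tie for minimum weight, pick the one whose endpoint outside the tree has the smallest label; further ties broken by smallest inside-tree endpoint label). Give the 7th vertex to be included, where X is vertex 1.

Prim's algorithm from X:
Step 1: frontier [T—X 8, V—X 9] → take T—X (8); add T.
Step 2: frontier [P—T 1, T—V 1, R—T 2, V—X 9] → take P—T (1); add P.
Step 3: frontier [P—W 8, P—U 10, P—R 13, P—V 14, T—V 1, R—T 2, V—X 9] → take T—V (1); add V.
Step 4: frontier [P—W 8, P—U 10, P—R 13, R—T 2, U—V 1, V—W 11] → take U—V (1); add U.
Step 5: frontier [P—W 8, P—R 13, R—T 2, R—U 7, V—W 11] → take R—T (2); add R.
Step 6: frontier [P—W 8, R—W 16, V—W 11] → take P—W (8); add W.
Vertex order: X, T, P, V, U, R, W. The 7th vertex is W.

W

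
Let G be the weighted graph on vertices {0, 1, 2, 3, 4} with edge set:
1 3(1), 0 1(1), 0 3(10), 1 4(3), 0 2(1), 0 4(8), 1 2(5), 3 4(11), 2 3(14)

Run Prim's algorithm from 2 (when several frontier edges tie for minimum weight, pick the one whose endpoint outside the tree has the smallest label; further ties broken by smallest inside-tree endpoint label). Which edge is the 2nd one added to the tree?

Grow the tree from 2 using Prim:
Step 1: cheapest edge leaving the tree is 0 2 (1); add 0.
Step 2: cheapest edge leaving the tree is 0 1 (1); add 1.
Step 3: cheapest edge leaving the tree is 1 3 (1); add 3.
Step 4: cheapest edge leaving the tree is 1 4 (3); add 4.
The 2nd edge added is 0 1.

0-1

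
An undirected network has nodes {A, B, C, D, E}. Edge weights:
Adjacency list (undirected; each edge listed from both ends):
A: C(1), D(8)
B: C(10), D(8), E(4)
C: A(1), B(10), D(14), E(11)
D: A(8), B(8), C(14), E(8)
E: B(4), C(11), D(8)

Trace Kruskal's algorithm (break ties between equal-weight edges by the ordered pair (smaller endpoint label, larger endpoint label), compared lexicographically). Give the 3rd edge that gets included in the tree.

A-D

Kruskal: consider edges lightest-first.
A—C (1): add. Components now {A,C} {B} {D} {E}
B—E (4): add. Components now {A,C} {B,E} {D}
A—D (8): add. Components now {A,C,D} {B,E}
B—D (8): add. Components now {A,B,C,D,E}
The 3rd edge added is A—D.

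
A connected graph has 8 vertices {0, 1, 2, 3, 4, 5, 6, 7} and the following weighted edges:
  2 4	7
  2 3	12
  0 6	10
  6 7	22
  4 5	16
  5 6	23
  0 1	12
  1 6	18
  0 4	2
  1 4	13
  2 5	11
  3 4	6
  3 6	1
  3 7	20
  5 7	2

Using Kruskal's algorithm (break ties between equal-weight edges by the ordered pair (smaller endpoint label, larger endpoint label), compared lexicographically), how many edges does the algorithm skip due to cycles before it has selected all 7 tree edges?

1

Kruskal's algorithm — process edges by increasing weight (ties by edge label):
3 6 (1): add — endpoints in different components.
0 4 (2): add — endpoints in different components.
5 7 (2): add — endpoints in different components.
3 4 (6): add — endpoints in different components.
2 4 (7): add — endpoints in different components.
0 6 (10): skip — 0 and 6 already connected.
2 5 (11): add — endpoints in different components.
0 1 (12): add — endpoints in different components.
Edges rejected before the tree was complete: 1.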